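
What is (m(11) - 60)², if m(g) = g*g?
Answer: 3721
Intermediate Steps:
m(g) = g²
(m(11) - 60)² = (11² - 60)² = (121 - 60)² = 61² = 3721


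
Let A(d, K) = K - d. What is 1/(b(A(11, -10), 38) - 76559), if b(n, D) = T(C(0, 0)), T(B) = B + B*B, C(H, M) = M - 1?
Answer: -1/76559 ≈ -1.3062e-5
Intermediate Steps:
C(H, M) = -1 + M
T(B) = B + B**2
b(n, D) = 0 (b(n, D) = (-1 + 0)*(1 + (-1 + 0)) = -(1 - 1) = -1*0 = 0)
1/(b(A(11, -10), 38) - 76559) = 1/(0 - 76559) = 1/(-76559) = -1/76559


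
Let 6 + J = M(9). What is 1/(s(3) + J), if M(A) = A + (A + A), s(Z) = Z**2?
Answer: 1/30 ≈ 0.033333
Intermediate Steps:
M(A) = 3*A (M(A) = A + 2*A = 3*A)
J = 21 (J = -6 + 3*9 = -6 + 27 = 21)
1/(s(3) + J) = 1/(3**2 + 21) = 1/(9 + 21) = 1/30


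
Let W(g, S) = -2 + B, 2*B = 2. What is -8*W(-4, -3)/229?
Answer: 8/229 ≈ 0.034935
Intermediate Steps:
B = 1 (B = (1/2)*2 = 1)
W(g, S) = -1 (W(g, S) = -2 + 1 = -1)
-8*W(-4, -3)/229 = -8*(-1)/229 = 8*(1/229) = 8/229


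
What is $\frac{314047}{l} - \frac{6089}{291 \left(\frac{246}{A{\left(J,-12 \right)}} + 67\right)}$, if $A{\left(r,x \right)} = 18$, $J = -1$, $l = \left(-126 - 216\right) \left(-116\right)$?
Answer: $\frac{3565188235}{465630264} \approx 7.6567$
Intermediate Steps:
$l = 39672$ ($l = \left(-342\right) \left(-116\right) = 39672$)
$\frac{314047}{l} - \frac{6089}{291 \left(\frac{246}{A{\left(J,-12 \right)}} + 67\right)} = \frac{314047}{39672} - \frac{6089}{291 \left(\frac{246}{18} + 67\right)} = 314047 \cdot \frac{1}{39672} - \frac{6089}{291 \left(246 \cdot \frac{1}{18} + 67\right)} = \frac{314047}{39672} - \frac{6089}{291 \left(\frac{41}{3} + 67\right)} = \frac{314047}{39672} - \frac{6089}{291 \cdot \frac{242}{3}} = \frac{314047}{39672} - \frac{6089}{23474} = \frac{3565188235}{465630264}$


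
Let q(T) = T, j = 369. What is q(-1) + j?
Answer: 368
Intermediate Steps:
q(-1) + j = -1 + 369 = 368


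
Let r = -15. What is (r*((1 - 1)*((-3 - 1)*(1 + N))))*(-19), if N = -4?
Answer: 0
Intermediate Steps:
(r*((1 - 1)*((-3 - 1)*(1 + N))))*(-19) = -15*(1 - 1)*(-3 - 1)*(1 - 4)*(-19) = -0*(-4*(-3))*(-19) = -0*12*(-19) = -15*0*(-19) = 0*(-19) = 0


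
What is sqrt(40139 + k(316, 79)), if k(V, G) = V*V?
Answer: 3*sqrt(15555) ≈ 374.16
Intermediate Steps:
k(V, G) = V**2
sqrt(40139 + k(316, 79)) = sqrt(40139 + 316**2) = sqrt(40139 + 99856) = sqrt(139995) = 3*sqrt(15555)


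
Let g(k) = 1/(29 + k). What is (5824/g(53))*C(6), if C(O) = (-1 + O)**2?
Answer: 11939200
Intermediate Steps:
(5824/g(53))*C(6) = (5824/(1/(29 + 53)))*(-1 + 6)**2 = (5824/(1/82))*5**2 = (5824/(1/82))*25 = (5824*82)*25 = 477568*25 = 11939200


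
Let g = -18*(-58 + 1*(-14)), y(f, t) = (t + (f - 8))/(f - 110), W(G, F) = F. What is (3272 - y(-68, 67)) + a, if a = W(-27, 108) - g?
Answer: 370943/178 ≈ 2083.9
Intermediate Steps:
y(f, t) = (-8 + f + t)/(-110 + f) (y(f, t) = (t + (-8 + f))/(-110 + f) = (-8 + f + t)/(-110 + f))
g = 1296 (g = -18*(-58 - 14) = -18*(-72) = 1296)
a = -1188 (a = 108 - 1*1296 = 108 - 1296 = -1188)
(3272 - y(-68, 67)) + a = (3272 - (-8 - 68 + 67)/(-110 - 68)) - 1188 = (3272 - (-9)/(-178)) - 1188 = (3272 - (-1)*(-9)/178) - 1188 = (3272 - 1*9/178) - 1188 = (3272 - 9/178) - 1188 = 582407/178 - 1188 = 370943/178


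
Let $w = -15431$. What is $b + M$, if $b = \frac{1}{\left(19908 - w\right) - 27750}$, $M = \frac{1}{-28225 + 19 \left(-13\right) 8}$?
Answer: $\frac{22612}{229195389} \approx 9.8658 \cdot 10^{-5}$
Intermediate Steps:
$M = - \frac{1}{30201}$ ($M = \frac{1}{-28225 - 1976} = \frac{1}{-30201} = - \frac{1}{30201} \approx -3.3111 \cdot 10^{-5}$)
$b = \frac{1}{7589}$ ($b = \frac{1}{\left(19908 - -15431\right) - 27750} = \frac{1}{\left(19908 + 15431\right) - 27750} = \frac{1}{35339 - 27750} = \frac{1}{7589} \approx 0.00013177$)
$b + M = \frac{1}{7589} - \frac{1}{30201} = \frac{22612}{229195389}$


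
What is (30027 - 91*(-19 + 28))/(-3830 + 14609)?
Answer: 9736/3593 ≈ 2.7097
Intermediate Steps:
(30027 - 91*(-19 + 28))/(-3830 + 14609) = (30027 - 91*9)/10779 = (30027 - 819)*(1/10779) = 29208*(1/10779) = 9736/3593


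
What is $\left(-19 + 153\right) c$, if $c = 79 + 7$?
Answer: $11524$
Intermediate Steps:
$c = 86$
$\left(-19 + 153\right) c = \left(-19 + 153\right) 86 = 134 \cdot 86 = 11524$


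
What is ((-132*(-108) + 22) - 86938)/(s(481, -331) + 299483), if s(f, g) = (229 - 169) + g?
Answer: -18165/74803 ≈ -0.24284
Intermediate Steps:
s(f, g) = 60 + g
((-132*(-108) + 22) - 86938)/(s(481, -331) + 299483) = ((-132*(-108) + 22) - 86938)/((60 - 331) + 299483) = ((14256 + 22) - 86938)/(-271 + 299483) = (14278 - 86938)/299212 = -72660*1/299212 = -18165/74803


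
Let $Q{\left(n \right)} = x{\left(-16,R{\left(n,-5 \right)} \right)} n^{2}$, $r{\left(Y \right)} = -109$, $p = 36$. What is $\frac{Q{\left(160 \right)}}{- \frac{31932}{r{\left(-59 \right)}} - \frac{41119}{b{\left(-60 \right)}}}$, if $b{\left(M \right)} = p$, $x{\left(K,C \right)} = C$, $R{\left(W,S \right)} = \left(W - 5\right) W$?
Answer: $- \frac{2491269120000}{3332419} \approx -7.4759 \cdot 10^{5}$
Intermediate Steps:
$R{\left(W,S \right)} = W \left(-5 + W\right)$ ($R{\left(W,S \right)} = \left(-5 + W\right) W = W \left(-5 + W\right)$)
$b{\left(M \right)} = 36$
$Q{\left(n \right)} = n^{3} \left(-5 + n\right)$ ($Q{\left(n \right)} = n \left(-5 + n\right) n^{2} = n^{3} \left(-5 + n\right)$)
$\frac{Q{\left(160 \right)}}{- \frac{31932}{r{\left(-59 \right)}} - \frac{41119}{b{\left(-60 \right)}}} = \frac{160^{3} \left(-5 + 160\right)}{- \frac{31932}{-109} - \frac{41119}{36}} = \frac{4096000 \cdot 155}{\left(-31932\right) \left(- \frac{1}{109}\right) - \frac{41119}{36}} = \frac{634880000}{\frac{31932}{109} - \frac{41119}{36}} = \frac{634880000}{- \frac{3332419}{3924}} = 634880000 \left(- \frac{3924}{3332419}\right) = - \frac{2491269120000}{3332419}$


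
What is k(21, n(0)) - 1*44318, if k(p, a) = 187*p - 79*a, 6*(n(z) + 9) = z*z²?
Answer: -39680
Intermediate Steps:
n(z) = -9 + z³/6 (n(z) = -9 + (z*z²)/6 = -9 + z³/6)
k(p, a) = -79*a + 187*p
k(21, n(0)) - 1*44318 = (-79*(-9 + (⅙)*0³) + 187*21) - 1*44318 = (-79*(-9 + (⅙)*0) + 3927) - 44318 = (-79*(-9 + 0) + 3927) - 44318 = (-79*(-9) + 3927) - 44318 = (711 + 3927) - 44318 = 4638 - 44318 = -39680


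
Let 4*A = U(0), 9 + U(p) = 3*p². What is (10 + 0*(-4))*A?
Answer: -45/2 ≈ -22.500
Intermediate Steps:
U(p) = -9 + 3*p²
A = -9/4 (A = (-9 + 3*0²)/4 = (-9 + 3*0)/4 = (-9 + 0)/4 = (¼)*(-9) = -9/4 ≈ -2.2500)
(10 + 0*(-4))*A = (10 + 0*(-4))*(-9/4) = (10 + 0)*(-9/4) = 10*(-9/4) = -45/2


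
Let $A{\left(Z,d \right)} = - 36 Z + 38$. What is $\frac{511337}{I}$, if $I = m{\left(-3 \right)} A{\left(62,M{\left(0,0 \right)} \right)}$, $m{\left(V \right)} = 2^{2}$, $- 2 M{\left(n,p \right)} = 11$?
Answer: $- \frac{511337}{8776} \approx -58.265$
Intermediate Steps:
$M{\left(n,p \right)} = - \frac{11}{2}$ ($M{\left(n,p \right)} = \left(- \frac{1}{2}\right) 11 = - \frac{11}{2}$)
$A{\left(Z,d \right)} = 38 - 36 Z$
$m{\left(V \right)} = 4$
$I = -8776$ ($I = 4 \left(38 - 2232\right) = 4 \left(-2194\right) = -8776$)
$\frac{511337}{I} = \frac{511337}{-8776} = 511337 \left(- \frac{1}{8776}\right) = - \frac{511337}{8776}$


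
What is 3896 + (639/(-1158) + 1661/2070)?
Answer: 778295539/199755 ≈ 3896.3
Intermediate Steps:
3896 + (639/(-1158) + 1661/2070) = 3896 + (639*(-1/1158) + 1661*(1/2070)) = 3896 + (-213/386 + 1661/2070) = 3896 + 50059/199755 = 778295539/199755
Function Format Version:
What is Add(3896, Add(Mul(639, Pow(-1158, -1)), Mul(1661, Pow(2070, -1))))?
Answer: Rational(778295539, 199755) ≈ 3896.3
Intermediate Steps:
Add(3896, Add(Mul(639, Pow(-1158, -1)), Mul(1661, Pow(2070, -1)))) = Add(3896, Add(Mul(639, Rational(-1, 1158)), Mul(1661, Rational(1, 2070)))) = Add(3896, Add(Rational(-213, 386), Rational(1661, 2070))) = Add(3896, Rational(50059, 199755)) = Rational(778295539, 199755)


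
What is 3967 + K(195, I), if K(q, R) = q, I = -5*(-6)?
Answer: 4162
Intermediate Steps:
I = 30
3967 + K(195, I) = 3967 + 195 = 4162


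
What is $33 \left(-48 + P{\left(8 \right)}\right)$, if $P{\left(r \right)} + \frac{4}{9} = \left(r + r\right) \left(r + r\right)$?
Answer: $\frac{20548}{3} \approx 6849.3$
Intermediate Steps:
$P{\left(r \right)} = - \frac{4}{9} + 4 r^{2}$ ($P{\left(r \right)} = - \frac{4}{9} + \left(r + r\right) \left(r + r\right) = - \frac{4}{9} + 2 r 2 r = - \frac{4}{9} + 4 r^{2}$)
$33 \left(-48 + P{\left(8 \right)}\right) = 33 \left(-48 - \left(\frac{4}{9} - 4 \cdot 8^{2}\right)\right) = 33 \left(-48 + \left(- \frac{4}{9} + 4 \cdot 64\right)\right) = 33 \left(-48 + \left(- \frac{4}{9} + 256\right)\right) = 33 \left(-48 + \frac{2300}{9}\right) = 33 \cdot \frac{1868}{9} = \frac{20548}{3}$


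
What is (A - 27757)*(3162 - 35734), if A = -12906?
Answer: 1324475236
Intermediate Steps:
(A - 27757)*(3162 - 35734) = (-12906 - 27757)*(3162 - 35734) = -40663*(-32572) = 1324475236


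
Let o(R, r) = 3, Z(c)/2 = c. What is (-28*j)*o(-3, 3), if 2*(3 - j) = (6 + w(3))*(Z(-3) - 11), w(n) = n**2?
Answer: -10962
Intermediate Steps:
Z(c) = 2*c
j = 261/2 (j = 3 - (6 + 3**2)*(2*(-3) - 11)/2 = 3 - (6 + 9)*(-6 - 11)/2 = 3 - 15*(-17)/2 = 3 - 1/2*(-255) = 3 + 255/2 = 261/2 ≈ 130.50)
(-28*j)*o(-3, 3) = -28*261/2*3 = -3654*3 = -10962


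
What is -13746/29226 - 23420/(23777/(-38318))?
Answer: 4371217751653/115817767 ≈ 37742.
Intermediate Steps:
-13746/29226 - 23420/(23777/(-38318)) = -13746*1/29226 - 23420/(23777*(-1/38318)) = -2291/4871 - 23420/(-23777/38318) = -2291/4871 - 23420*(-38318/23777) = -2291/4871 + 897407560/23777 = 4371217751653/115817767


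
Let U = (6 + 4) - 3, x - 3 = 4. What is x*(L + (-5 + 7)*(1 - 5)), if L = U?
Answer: -7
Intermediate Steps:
x = 7 (x = 3 + 4 = 7)
U = 7 (U = 10 - 3 = 7)
L = 7
x*(L + (-5 + 7)*(1 - 5)) = 7*(7 + (-5 + 7)*(1 - 5)) = 7*(7 + 2*(-4)) = 7*(7 - 8) = 7*(-1) = -7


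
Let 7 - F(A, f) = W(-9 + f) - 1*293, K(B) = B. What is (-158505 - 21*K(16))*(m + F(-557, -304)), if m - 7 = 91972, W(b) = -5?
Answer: -14658482844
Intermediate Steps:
m = 91979 (m = 7 + 91972 = 91979)
F(A, f) = 305 (F(A, f) = 7 - (-5 - 1*293) = 7 - (-5 - 293) = 7 - 1*(-298) = 7 + 298 = 305)
(-158505 - 21*K(16))*(m + F(-557, -304)) = (-158505 - 21*16)*(91979 + 305) = (-158505 - 336)*92284 = -158841*92284 = -14658482844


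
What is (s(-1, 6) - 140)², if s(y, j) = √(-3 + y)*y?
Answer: 19596 + 560*I ≈ 19596.0 + 560.0*I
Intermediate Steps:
s(y, j) = y*√(-3 + y)
(s(-1, 6) - 140)² = (-√(-3 - 1) - 140)² = (-√(-4) - 140)² = (-2*I - 140)² = (-140 - 2*I)²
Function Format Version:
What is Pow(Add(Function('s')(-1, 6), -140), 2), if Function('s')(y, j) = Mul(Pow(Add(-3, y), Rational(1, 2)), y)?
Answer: Add(19596, Mul(560, I)) ≈ Add(19596., Mul(560.00, I))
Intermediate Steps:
Function('s')(y, j) = Mul(y, Pow(Add(-3, y), Rational(1, 2)))
Pow(Add(Function('s')(-1, 6), -140), 2) = Pow(Add(Mul(-1, Pow(Add(-3, -1), Rational(1, 2))), -140), 2) = Pow(Add(Mul(-1, Pow(-4, Rational(1, 2))), -140), 2) = Pow(Add(Mul(-1, Mul(2, I)), -140), 2) = Pow(Add(Mul(-2, I), -140), 2) = Pow(Add(-140, Mul(-2, I)), 2)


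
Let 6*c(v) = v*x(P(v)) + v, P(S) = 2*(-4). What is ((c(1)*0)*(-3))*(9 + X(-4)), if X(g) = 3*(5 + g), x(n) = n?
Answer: 0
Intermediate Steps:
P(S) = -8
c(v) = -7*v/6 (c(v) = (v*(-8) + v)/6 = (-8*v + v)/6 = (-7*v)/6 = -7*v/6)
X(g) = 15 + 3*g
((c(1)*0)*(-3))*(9 + X(-4)) = ((-7/6*1*0)*(-3))*(9 + (15 + 3*(-4))) = (-7/6*0*(-3))*(9 + (15 - 12)) = (0*(-3))*(9 + 3) = 0*12 = 0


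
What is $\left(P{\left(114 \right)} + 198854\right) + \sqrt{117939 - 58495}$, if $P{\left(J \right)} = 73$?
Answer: $198927 + 2 \sqrt{14861} \approx 1.9917 \cdot 10^{5}$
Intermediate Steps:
$\left(P{\left(114 \right)} + 198854\right) + \sqrt{117939 - 58495} = \left(73 + 198854\right) + \sqrt{117939 - 58495} = 198927 + \sqrt{59444} = 198927 + 2 \sqrt{14861}$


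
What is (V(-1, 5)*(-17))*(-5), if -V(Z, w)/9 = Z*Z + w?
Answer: -4590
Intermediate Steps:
V(Z, w) = -9*w - 9*Z² (V(Z, w) = -9*(Z*Z + w) = -9*(Z² + w) = -9*(w + Z²) = -9*w - 9*Z²)
(V(-1, 5)*(-17))*(-5) = ((-9*5 - 9*(-1)²)*(-17))*(-5) = ((-45 - 9*1)*(-17))*(-5) = ((-45 - 9)*(-17))*(-5) = -54*(-17)*(-5) = 918*(-5) = -4590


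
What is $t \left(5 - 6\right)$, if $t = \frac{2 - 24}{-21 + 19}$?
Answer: $-11$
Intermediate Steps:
$t = 11$ ($t = - \frac{22}{-2} = \left(-22\right) \left(- \frac{1}{2}\right) = 11$)
$t \left(5 - 6\right) = 11 \left(5 - 6\right) = 11 \left(-1\right) = -11$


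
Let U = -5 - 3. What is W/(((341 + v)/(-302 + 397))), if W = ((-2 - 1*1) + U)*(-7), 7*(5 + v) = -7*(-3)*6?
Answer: 7315/354 ≈ 20.664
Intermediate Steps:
v = 13 (v = -5 + (-7*(-3)*6)/7 = -5 + (21*6)/7 = -5 + (⅐)*126 = -5 + 18 = 13)
U = -8
W = 77 (W = ((-2 - 1*1) - 8)*(-7) = ((-2 - 1) - 8)*(-7) = (-3 - 8)*(-7) = -11*(-7) = 77)
W/(((341 + v)/(-302 + 397))) = 77/(((341 + 13)/(-302 + 397))) = 77/((354/95)) = 77/((354*(1/95))) = 77/(354/95) = 77*(95/354) = 7315/354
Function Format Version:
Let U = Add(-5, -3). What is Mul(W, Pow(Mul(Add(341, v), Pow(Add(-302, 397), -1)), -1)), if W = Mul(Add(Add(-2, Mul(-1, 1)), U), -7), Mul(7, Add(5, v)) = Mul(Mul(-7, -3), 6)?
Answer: Rational(7315, 354) ≈ 20.664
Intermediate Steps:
v = 13 (v = Add(-5, Mul(Rational(1, 7), Mul(Mul(-7, -3), 6))) = Add(-5, Mul(Rational(1, 7), Mul(21, 6))) = Add(-5, Mul(Rational(1, 7), 126)) = Add(-5, 18) = 13)
U = -8
W = 77 (W = Mul(Add(Add(-2, Mul(-1, 1)), -8), -7) = Mul(Add(Add(-2, -1), -8), -7) = Mul(Add(-3, -8), -7) = Mul(-11, -7) = 77)
Mul(W, Pow(Mul(Add(341, v), Pow(Add(-302, 397), -1)), -1)) = Mul(77, Pow(Mul(Add(341, 13), Pow(Add(-302, 397), -1)), -1)) = Mul(77, Pow(Mul(354, Pow(95, -1)), -1)) = Mul(77, Pow(Mul(354, Rational(1, 95)), -1)) = Mul(77, Pow(Rational(354, 95), -1)) = Mul(77, Rational(95, 354)) = Rational(7315, 354)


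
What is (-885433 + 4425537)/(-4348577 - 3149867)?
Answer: -885026/1874611 ≈ -0.47211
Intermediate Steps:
(-885433 + 4425537)/(-4348577 - 3149867) = 3540104/(-7498444) = 3540104*(-1/7498444) = -885026/1874611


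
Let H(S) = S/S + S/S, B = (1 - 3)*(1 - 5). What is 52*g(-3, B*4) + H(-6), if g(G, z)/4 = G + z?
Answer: 6034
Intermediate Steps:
B = 8 (B = -2*(-4) = 8)
H(S) = 2 (H(S) = 1 + 1 = 2)
g(G, z) = 4*G + 4*z (g(G, z) = 4*(G + z) = 4*G + 4*z)
52*g(-3, B*4) + H(-6) = 52*(4*(-3) + 4*(8*4)) + 2 = 52*(-12 + 4*32) + 2 = 52*(-12 + 128) + 2 = 52*116 + 2 = 6032 + 2 = 6034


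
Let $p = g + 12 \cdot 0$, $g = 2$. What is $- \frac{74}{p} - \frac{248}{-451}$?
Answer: $- \frac{16439}{451} \approx -36.45$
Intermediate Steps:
$p = 2$ ($p = 2 + 12 \cdot 0 = 2 + 0 = 2$)
$- \frac{74}{p} - \frac{248}{-451} = - \frac{74}{2} - \frac{248}{-451} = \left(-74\right) \frac{1}{2} - - \frac{248}{451} = -37 + \frac{248}{451} = - \frac{16439}{451}$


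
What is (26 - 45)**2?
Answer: 361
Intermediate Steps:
(26 - 45)**2 = (-19)**2 = 361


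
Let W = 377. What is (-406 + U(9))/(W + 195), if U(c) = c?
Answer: -397/572 ≈ -0.69406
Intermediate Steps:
(-406 + U(9))/(W + 195) = (-406 + 9)/(377 + 195) = -397/572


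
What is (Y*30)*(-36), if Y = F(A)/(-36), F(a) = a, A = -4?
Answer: -120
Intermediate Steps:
Y = 1/9 (Y = -4/(-36) = -4*(-1/36) = 1/9 ≈ 0.11111)
(Y*30)*(-36) = ((1/9)*30)*(-36) = (10/3)*(-36) = -120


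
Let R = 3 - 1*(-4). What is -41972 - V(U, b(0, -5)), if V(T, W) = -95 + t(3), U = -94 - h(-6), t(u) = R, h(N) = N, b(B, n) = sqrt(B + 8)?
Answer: -41884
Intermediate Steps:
b(B, n) = sqrt(8 + B)
R = 7 (R = 3 + 4 = 7)
t(u) = 7
U = -88 (U = -94 - 1*(-6) = -94 + 6 = -88)
V(T, W) = -88 (V(T, W) = -95 + 7 = -88)
-41972 - V(U, b(0, -5)) = -41972 - 1*(-88) = -41972 + 88 = -41884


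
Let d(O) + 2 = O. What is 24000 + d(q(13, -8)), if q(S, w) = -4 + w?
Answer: 23986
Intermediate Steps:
d(O) = -2 + O
24000 + d(q(13, -8)) = 24000 + (-2 + (-4 - 8)) = 24000 + (-2 - 12) = 24000 - 14 = 23986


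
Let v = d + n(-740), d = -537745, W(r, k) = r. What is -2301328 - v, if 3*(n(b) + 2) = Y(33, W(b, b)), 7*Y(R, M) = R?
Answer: -12345078/7 ≈ -1.7636e+6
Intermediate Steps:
Y(R, M) = R/7
n(b) = -3/7 (n(b) = -2 + ((⅐)*33)/3 = -2 + (⅓)*(33/7) = -2 + 11/7 = -3/7)
v = -3764218/7 (v = -537745 - 3/7 = -3764218/7 ≈ -5.3775e+5)
-2301328 - v = -2301328 - 1*(-3764218/7) = -2301328 + 3764218/7 = -12345078/7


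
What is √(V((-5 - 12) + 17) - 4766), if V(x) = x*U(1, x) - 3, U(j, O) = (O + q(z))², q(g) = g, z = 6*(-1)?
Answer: I*√4769 ≈ 69.058*I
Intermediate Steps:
z = -6
U(j, O) = (-6 + O)² (U(j, O) = (O - 6)² = (-6 + O)²)
V(x) = -3 + x*(-6 + x)² (V(x) = x*(-6 + x)² - 3 = -3 + x*(-6 + x)²)
√(V((-5 - 12) + 17) - 4766) = √((-3 + ((-5 - 12) + 17)*(-6 + ((-5 - 12) + 17))²) - 4766) = √((-3 + (-17 + 17)*(-6 + (-17 + 17))²) - 4766) = √((-3 + 0*(-6 + 0)²) - 4766) = √((-3 + 0*(-6)²) - 4766) = √((-3 + 0*36) - 4766) = √((-3 + 0) - 4766) = √(-3 - 4766) = √(-4769) = I*√4769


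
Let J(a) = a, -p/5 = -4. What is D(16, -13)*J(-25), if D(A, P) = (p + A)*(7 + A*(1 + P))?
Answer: 166500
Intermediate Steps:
p = 20 (p = -5*(-4) = 20)
D(A, P) = (7 + A*(1 + P))*(20 + A) (D(A, P) = (20 + A)*(7 + A*(1 + P)) = (7 + A*(1 + P))*(20 + A))
D(16, -13)*J(-25) = (140 + 16² + 27*16 - 13*16² + 20*16*(-13))*(-25) = (140 + 256 + 432 - 13*256 - 4160)*(-25) = (140 + 256 + 432 - 3328 - 4160)*(-25) = -6660*(-25) = 166500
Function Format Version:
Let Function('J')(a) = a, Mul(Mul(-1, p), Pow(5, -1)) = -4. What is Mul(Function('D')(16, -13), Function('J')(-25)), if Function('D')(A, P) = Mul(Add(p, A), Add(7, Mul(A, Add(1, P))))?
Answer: 166500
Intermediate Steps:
p = 20 (p = Mul(-5, -4) = 20)
Function('D')(A, P) = Mul(Add(7, Mul(A, Add(1, P))), Add(20, A)) (Function('D')(A, P) = Mul(Add(20, A), Add(7, Mul(A, Add(1, P)))) = Mul(Add(7, Mul(A, Add(1, P))), Add(20, A)))
Mul(Function('D')(16, -13), Function('J')(-25)) = Mul(Add(140, Pow(16, 2), Mul(27, 16), Mul(-13, Pow(16, 2)), Mul(20, 16, -13)), -25) = Mul(Add(140, 256, 432, Mul(-13, 256), -4160), -25) = Mul(Add(140, 256, 432, -3328, -4160), -25) = Mul(-6660, -25) = 166500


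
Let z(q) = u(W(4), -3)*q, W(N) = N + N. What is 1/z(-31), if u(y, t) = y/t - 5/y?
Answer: 24/2449 ≈ 0.0097999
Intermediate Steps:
W(N) = 2*N
u(y, t) = -5/y + y/t
z(q) = -79*q/24 (z(q) = (-5/(2*4) + (2*4)/(-3))*q = (-5/8 + 8*(-1/3))*q = (-5*1/8 - 8/3)*q = (-5/8 - 8/3)*q = -79*q/24)
1/z(-31) = 1/(-79/24*(-31)) = 1/(2449/24) = 24/2449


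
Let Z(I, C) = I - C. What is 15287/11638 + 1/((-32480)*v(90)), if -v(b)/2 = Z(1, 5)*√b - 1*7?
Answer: 98665972699/75114445120 - 3*√10/22589840 ≈ 1.3135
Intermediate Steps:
v(b) = 14 + 8*√b (v(b) = -2*((1 - 1*5)*√b - 1*7) = -2*((1 - 5)*√b - 7) = -2*(-4*√b - 7) = -2*(-7 - 4*√b) = 14 + 8*√b)
15287/11638 + 1/((-32480)*v(90)) = 15287/11638 + 1/((-32480)*(14 + 8*√90)) = 15287*(1/11638) - 1/(32480*(14 + 8*(3*√10))) = 15287/11638 - 1/(32480*(14 + 24*√10))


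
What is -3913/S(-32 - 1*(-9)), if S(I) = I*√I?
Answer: -3913*I*√23/529 ≈ -35.475*I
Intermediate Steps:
S(I) = I^(3/2)
-3913/S(-32 - 1*(-9)) = -3913/(-32 - 1*(-9))^(3/2) = -3913/(-32 + 9)^(3/2) = -3913*I*√23/529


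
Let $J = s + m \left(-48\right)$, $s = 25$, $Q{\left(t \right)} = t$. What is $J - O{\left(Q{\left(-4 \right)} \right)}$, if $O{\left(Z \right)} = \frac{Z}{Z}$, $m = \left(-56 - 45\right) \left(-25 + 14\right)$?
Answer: $-53304$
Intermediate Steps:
$m = 1111$ ($m = \left(-101\right) \left(-11\right) = 1111$)
$O{\left(Z \right)} = 1$
$J = -53303$ ($J = 25 + 1111 \left(-48\right) = 25 - 53328 = -53303$)
$J - O{\left(Q{\left(-4 \right)} \right)} = -53303 - 1 = -53304$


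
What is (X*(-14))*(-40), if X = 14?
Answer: 7840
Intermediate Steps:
(X*(-14))*(-40) = (14*(-14))*(-40) = -196*(-40) = 7840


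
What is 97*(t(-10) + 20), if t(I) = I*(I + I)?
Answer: 21340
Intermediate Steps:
t(I) = 2*I² (t(I) = I*(2*I) = 2*I²)
97*(t(-10) + 20) = 97*(2*(-10)² + 20) = 97*(2*100 + 20) = 97*(200 + 20) = 97*220 = 21340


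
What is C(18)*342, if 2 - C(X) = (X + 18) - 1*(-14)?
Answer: -16416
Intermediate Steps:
C(X) = -30 - X (C(X) = 2 - ((X + 18) - 1*(-14)) = 2 - ((18 + X) + 14) = 2 - (32 + X) = 2 + (-32 - X) = -30 - X)
C(18)*342 = (-30 - 1*18)*342 = (-30 - 18)*342 = -48*342 = -16416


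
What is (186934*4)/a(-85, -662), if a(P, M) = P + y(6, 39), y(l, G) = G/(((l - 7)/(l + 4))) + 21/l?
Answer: -1495472/943 ≈ -1585.9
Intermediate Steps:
y(l, G) = 21/l + G*(4 + l)/(-7 + l) (y(l, G) = G/(((-7 + l)/(4 + l))) + 21/l = G*((4 + l)/(-7 + l)) + 21/l = G*(4 + l)/(-7 + l) + 21/l = 21/l + G*(4 + l)/(-7 + l))
a(P, M) = -773/2 + P (a(P, M) = P + (-147 + 21*6 + 39*6**2 + 4*39*6)/(6*(-7 + 6)) = P + (1/6)*(-147 + 126 + 39*36 + 936)/(-1) = P + (1/6)*(-1)*(-147 + 126 + 1404 + 936) = P + (1/6)*(-1)*2319 = P - 773/2 = -773/2 + P)
(186934*4)/a(-85, -662) = (186934*4)/(-773/2 - 85) = 747736/(-943/2) = 747736*(-2/943) = -1495472/943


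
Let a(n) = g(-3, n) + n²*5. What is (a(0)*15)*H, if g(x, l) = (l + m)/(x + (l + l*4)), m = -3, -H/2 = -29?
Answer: 870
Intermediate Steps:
H = 58 (H = -2*(-29) = 58)
g(x, l) = (-3 + l)/(x + 5*l) (g(x, l) = (l - 3)/(x + (l + l*4)) = (-3 + l)/(x + (l + 4*l)) = (-3 + l)/(x + 5*l))
a(n) = 5*n² + (-3 + n)/(-3 + 5*n) (a(n) = (-3 + n)/(-3 + 5*n) + n²*5 = (-3 + n)/(-3 + 5*n) + 5*n² = 5*n² + (-3 + n)/(-3 + 5*n))
(a(0)*15)*H = (((-3 + 0 + 0²*(-15 + 25*0))/(-3 + 5*0))*15)*58 = (((-3 + 0 + 0*(-15 + 0))/(-3 + 0))*15)*58 = (((-3 + 0 + 0*(-15))/(-3))*15)*58 = (-(-3 + 0 + 0)/3*15)*58 = (-⅓*(-3)*15)*58 = (1*15)*58 = 15*58 = 870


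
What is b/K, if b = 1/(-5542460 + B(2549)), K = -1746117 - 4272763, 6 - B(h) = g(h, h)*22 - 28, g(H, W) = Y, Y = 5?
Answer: 1/33359859079680 ≈ 2.9976e-14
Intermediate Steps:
g(H, W) = 5
B(h) = -76 (B(h) = 6 - (5*22 - 28) = 6 - (110 - 28) = 6 - 1*82 = 6 - 82 = -76)
K = -6018880
b = -1/5542536 (b = 1/(-5542460 - 76) = 1/(-5542536) = -1/5542536 ≈ -1.8042e-7)
b/K = -1/5542536/(-6018880) = -1/5542536*(-1/6018880) = 1/33359859079680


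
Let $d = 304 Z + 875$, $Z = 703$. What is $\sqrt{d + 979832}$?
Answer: $\sqrt{1194419} \approx 1092.9$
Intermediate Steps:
$d = 214587$ ($d = 304 \cdot 703 + 875 = 213712 + 875 = 214587$)
$\sqrt{d + 979832} = \sqrt{214587 + 979832} = \sqrt{1194419}$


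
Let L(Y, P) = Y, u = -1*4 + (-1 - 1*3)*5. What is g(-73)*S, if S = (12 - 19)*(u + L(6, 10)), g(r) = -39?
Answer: -4914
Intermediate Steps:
u = -24 (u = -4 + (-1 - 3)*5 = -4 - 4*5 = -4 - 20 = -24)
S = 126 (S = (12 - 19)*(-24 + 6) = -7*(-18) = 126)
g(-73)*S = -39*126 = -4914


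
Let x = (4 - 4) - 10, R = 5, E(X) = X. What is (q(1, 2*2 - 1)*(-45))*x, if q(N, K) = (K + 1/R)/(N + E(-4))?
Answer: -480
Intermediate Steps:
q(N, K) = (⅕ + K)/(-4 + N) (q(N, K) = (K + 1/5)/(N - 4) = (K + ⅕)/(-4 + N) = (⅕ + K)/(-4 + N))
x = -10 (x = 0 - 10 = -10)
(q(1, 2*2 - 1)*(-45))*x = (((⅕ + (2*2 - 1))/(-4 + 1))*(-45))*(-10) = (((⅕ + (4 - 1))/(-3))*(-45))*(-10) = (-(⅕ + 3)/3*(-45))*(-10) = (-⅓*16/5*(-45))*(-10) = -16/15*(-45)*(-10) = 48*(-10) = -480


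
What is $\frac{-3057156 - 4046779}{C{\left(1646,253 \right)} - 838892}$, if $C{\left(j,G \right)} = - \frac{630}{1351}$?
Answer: $\frac{1371059455}{161906246} \approx 8.4682$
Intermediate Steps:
$C{\left(j,G \right)} = - \frac{90}{193}$ ($C{\left(j,G \right)} = \left(-630\right) \frac{1}{1351} = - \frac{90}{193}$)
$\frac{-3057156 - 4046779}{C{\left(1646,253 \right)} - 838892} = \frac{-3057156 - 4046779}{- \frac{90}{193} - 838892} = - \frac{7103935}{- \frac{161906246}{193}} = \left(-7103935\right) \left(- \frac{193}{161906246}\right) = \frac{1371059455}{161906246}$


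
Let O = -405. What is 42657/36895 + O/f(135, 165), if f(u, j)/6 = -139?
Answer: 16839471/10256810 ≈ 1.6418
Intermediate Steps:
f(u, j) = -834 (f(u, j) = 6*(-139) = -834)
42657/36895 + O/f(135, 165) = 42657/36895 - 405/(-834) = 42657*(1/36895) - 405*(-1/834) = 42657/36895 + 135/278 = 16839471/10256810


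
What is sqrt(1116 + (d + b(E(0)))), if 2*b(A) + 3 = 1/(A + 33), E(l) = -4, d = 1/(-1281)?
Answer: 2*sqrt(384521609157)/37149 ≈ 33.384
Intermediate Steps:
d = -1/1281 ≈ -0.00078064
b(A) = -3/2 + 1/(2*(33 + A)) (b(A) = -3/2 + 1/(2*(A + 33)) = -3/2 + 1/(2*(33 + A)))
sqrt(1116 + (d + b(E(0)))) = sqrt(1116 + (-1/1281 + (-98 - 3*(-4))/(2*(33 - 4)))) = sqrt(1116 + (-1/1281 + (1/2)*(-98 + 12)/29)) = sqrt(1116 + (-1/1281 + (1/2)*(1/29)*(-86))) = sqrt(1116 + (-1/1281 - 43/29)) = sqrt(1116 - 55112/37149) = sqrt(41403172/37149) = 2*sqrt(384521609157)/37149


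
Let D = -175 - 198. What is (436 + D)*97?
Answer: 6111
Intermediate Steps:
D = -373
(436 + D)*97 = (436 - 373)*97 = 63*97 = 6111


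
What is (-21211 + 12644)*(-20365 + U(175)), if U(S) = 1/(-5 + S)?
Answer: 29659373783/170 ≈ 1.7447e+8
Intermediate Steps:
(-21211 + 12644)*(-20365 + U(175)) = (-21211 + 12644)*(-20365 + 1/(-5 + 175)) = -8567*(-20365 + 1/170) = -8567*(-3462049/170) = 29659373783/170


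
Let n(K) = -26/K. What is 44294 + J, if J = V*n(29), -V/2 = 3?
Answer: 1284682/29 ≈ 44299.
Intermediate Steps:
V = -6 (V = -2*3 = -6)
J = 156/29 (J = -(-156)/29 = -6*(-26/29) = 156/29 ≈ 5.3793)
44294 + J = 44294 + 156/29 = 1284682/29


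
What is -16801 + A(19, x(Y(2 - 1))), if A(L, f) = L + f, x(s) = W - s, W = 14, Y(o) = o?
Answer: -16769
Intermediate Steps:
x(s) = 14 - s
-16801 + A(19, x(Y(2 - 1))) = -16801 + (19 + (14 - (2 - 1))) = -16801 + (19 + (14 - 1*1)) = -16801 + (19 + (14 - 1)) = -16801 + (19 + 13) = -16801 + 32 = -16769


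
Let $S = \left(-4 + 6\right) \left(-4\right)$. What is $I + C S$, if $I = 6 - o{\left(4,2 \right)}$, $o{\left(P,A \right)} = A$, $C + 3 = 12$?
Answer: $-68$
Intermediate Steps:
$C = 9$ ($C = -3 + 12 = 9$)
$S = -8$ ($S = 2 \left(-4\right) = -8$)
$I = 4$ ($I = 6 - 2 = 4$)
$I + C S = 4 + 9 \left(-8\right) = 4 - 72 = -68$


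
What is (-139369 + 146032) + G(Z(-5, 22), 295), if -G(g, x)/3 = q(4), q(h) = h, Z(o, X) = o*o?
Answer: 6651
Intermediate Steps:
Z(o, X) = o²
G(g, x) = -12 (G(g, x) = -3*4 = -12)
(-139369 + 146032) + G(Z(-5, 22), 295) = (-139369 + 146032) - 12 = 6663 - 12 = 6651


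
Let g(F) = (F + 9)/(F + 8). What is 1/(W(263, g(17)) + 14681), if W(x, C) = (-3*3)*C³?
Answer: 15625/229232441 ≈ 6.8162e-5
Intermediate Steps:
g(F) = (9 + F)/(8 + F)
W(x, C) = -9*C³
1/(W(263, g(17)) + 14681) = 1/(-9*(9 + 17)³/(8 + 17)³ + 14681) = 1/(-9*(26/25)³ + 14681) = 1/(-9*17576/15625 + 14681) = 1/(-158184/15625 + 14681) = 1/(229232441/15625) = 15625/229232441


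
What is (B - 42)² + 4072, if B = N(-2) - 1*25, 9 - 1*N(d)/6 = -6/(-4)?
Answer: 4556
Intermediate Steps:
N(d) = 45 (N(d) = 54 - (-36)/(-4) = 54 - (-36)*(-1)/4 = 54 - 6*3/2 = 54 - 9 = 45)
B = 20 (B = 45 - 1*25 = 45 - 25 = 20)
(B - 42)² + 4072 = (20 - 42)² + 4072 = (-22)² + 4072 = 484 + 4072 = 4556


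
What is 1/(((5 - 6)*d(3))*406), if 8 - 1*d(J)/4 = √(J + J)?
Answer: -1/11774 - √6/94192 ≈ -0.00011094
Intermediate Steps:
d(J) = 32 - 4*√2*√J (d(J) = 32 - 4*√(J + J) = 32 - 4*√2*√J)
1/(((5 - 6)*d(3))*406) = 1/(((5 - 6)*(32 - 4*√2*√3))*406) = (1/406)/(-(32 - 4*√6)) = (1/406)/(-32 + 4*√6) = 1/(406*(-32 + 4*√6))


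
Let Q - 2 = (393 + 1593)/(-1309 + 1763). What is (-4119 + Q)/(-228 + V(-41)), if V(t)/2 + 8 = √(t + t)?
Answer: 28473763/1698641 + 466783*I*√82/3397282 ≈ 16.763 + 1.2442*I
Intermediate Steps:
Q = 1447/227 (Q = 2 + (393 + 1593)/(-1309 + 1763) = 2 + 1986/454 = 2 + 1986*(1/454) = 2 + 993/227 = 1447/227 ≈ 6.3745)
V(t) = -16 + 2*√2*√t (V(t) = -16 + 2*√(t + t) = -16 + 2*√(2*t) = -16 + 2*(√2*√t) = -16 + 2*√2*√t)
(-4119 + Q)/(-228 + V(-41)) = (-4119 + 1447/227)/(-228 + (-16 + 2*√2*√(-41))) = -933566/(227*(-228 + (-16 + 2*√2*(I*√41)))) = -933566/(227*(-228 + (-16 + 2*I*√82))) = -933566/(227*(-244 + 2*I*√82))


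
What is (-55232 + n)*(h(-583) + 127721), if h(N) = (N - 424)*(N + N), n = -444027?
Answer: -649976804697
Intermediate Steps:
h(N) = 2*N*(-424 + N) (h(N) = (-424 + N)*(2*N) = 2*N*(-424 + N))
(-55232 + n)*(h(-583) + 127721) = (-55232 - 444027)*(2*(-583)*(-424 - 583) + 127721) = -499259*(2*(-583)*(-1007) + 127721) = -499259*(1174162 + 127721) = -499259*1301883 = -649976804697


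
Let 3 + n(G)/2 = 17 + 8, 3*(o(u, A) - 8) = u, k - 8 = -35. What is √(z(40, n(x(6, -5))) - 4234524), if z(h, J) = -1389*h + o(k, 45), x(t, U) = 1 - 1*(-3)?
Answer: I*√4290085 ≈ 2071.3*I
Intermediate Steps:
k = -27 (k = 8 - 35 = -27)
o(u, A) = 8 + u/3
x(t, U) = 4 (x(t, U) = 1 + 3 = 4)
n(G) = 44 (n(G) = -6 + 2*(17 + 8) = -6 + 2*25 = -6 + 50 = 44)
z(h, J) = -1 - 1389*h (z(h, J) = -1389*h + (8 + (⅓)*(-27)) = -1389*h + (8 - 9) = -1389*h - 1 = -1 - 1389*h)
√(z(40, n(x(6, -5))) - 4234524) = √((-1 - 1389*40) - 4234524) = √((-1 - 55560) - 4234524) = √(-55561 - 4234524) = √(-4290085) = I*√4290085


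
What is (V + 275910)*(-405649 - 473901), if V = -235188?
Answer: -35817035100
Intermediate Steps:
(V + 275910)*(-405649 - 473901) = (-235188 + 275910)*(-405649 - 473901) = 40722*(-879550) = -35817035100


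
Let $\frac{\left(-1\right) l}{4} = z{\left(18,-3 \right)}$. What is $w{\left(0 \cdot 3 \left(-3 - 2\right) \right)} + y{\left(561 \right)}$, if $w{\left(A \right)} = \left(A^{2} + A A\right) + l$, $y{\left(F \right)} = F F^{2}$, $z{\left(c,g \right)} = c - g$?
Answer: $176558397$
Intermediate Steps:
$l = -84$ ($l = - 4 \left(18 - -3\right) = - 4 \left(18 + 3\right) = \left(-4\right) 21 = -84$)
$y{\left(F \right)} = F^{3}$
$w{\left(A \right)} = -84 + 2 A^{2}$ ($w{\left(A \right)} = \left(A^{2} + A A\right) - 84 = \left(A^{2} + A^{2}\right) - 84 = 2 A^{2} - 84 = -84 + 2 A^{2}$)
$w{\left(0 \cdot 3 \left(-3 - 2\right) \right)} + y{\left(561 \right)} = \left(-84 + 2 \left(0 \cdot 3 \left(-3 - 2\right)\right)^{2}\right) + 561^{3} = \left(-84 + 2 \left(0 \left(-3 - 2\right)\right)^{2}\right) + 176558481 = \left(-84 + 2 \left(0 \left(-5\right)\right)^{2}\right) + 176558481 = \left(-84 + 2 \cdot 0^{2}\right) + 176558481 = \left(-84 + 2 \cdot 0\right) + 176558481 = \left(-84 + 0\right) + 176558481 = -84 + 176558481 = 176558397$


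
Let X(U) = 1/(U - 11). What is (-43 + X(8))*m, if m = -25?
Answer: 3250/3 ≈ 1083.3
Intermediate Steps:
X(U) = 1/(-11 + U)
(-43 + X(8))*m = (-43 + 1/(-11 + 8))*(-25) = (-43 + 1/(-3))*(-25) = (-43 - 1/3)*(-25) = -130/3*(-25) = 3250/3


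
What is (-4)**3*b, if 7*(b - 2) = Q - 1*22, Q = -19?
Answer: 1728/7 ≈ 246.86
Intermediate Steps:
b = -27/7 (b = 2 + (-19 - 1*22)/7 = 2 + (-19 - 22)/7 = 2 + (1/7)*(-41) = 2 - 41/7 = -27/7 ≈ -3.8571)
(-4)**3*b = (-4)**3*(-27/7) = -64*(-27/7) = 1728/7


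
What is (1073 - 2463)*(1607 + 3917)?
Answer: -7678360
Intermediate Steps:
(1073 - 2463)*(1607 + 3917) = -1390*5524 = -7678360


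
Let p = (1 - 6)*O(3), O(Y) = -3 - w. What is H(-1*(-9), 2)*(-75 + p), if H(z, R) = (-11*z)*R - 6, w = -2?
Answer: 14280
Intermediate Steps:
O(Y) = -1 (O(Y) = -3 - 1*(-2) = -3 + 2 = -1)
H(z, R) = -6 - 11*R*z (H(z, R) = -11*R*z - 6 = -6 - 11*R*z)
p = 5 (p = (1 - 6)*(-1) = -5*(-1) = 5)
H(-1*(-9), 2)*(-75 + p) = (-6 - 11*2*(-1*(-9)))*(-75 + 5) = (-6 - 11*2*9)*(-70) = (-6 - 198)*(-70) = -204*(-70) = 14280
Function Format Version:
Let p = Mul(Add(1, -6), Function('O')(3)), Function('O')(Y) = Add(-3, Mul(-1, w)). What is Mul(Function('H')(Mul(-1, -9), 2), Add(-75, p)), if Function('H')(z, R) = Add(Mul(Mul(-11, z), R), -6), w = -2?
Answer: 14280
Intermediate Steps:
Function('O')(Y) = -1 (Function('O')(Y) = Add(-3, Mul(-1, -2)) = Add(-3, 2) = -1)
Function('H')(z, R) = Add(-6, Mul(-11, R, z)) (Function('H')(z, R) = Add(Mul(-11, R, z), -6) = Add(-6, Mul(-11, R, z)))
p = 5 (p = Mul(Add(1, -6), -1) = Mul(-5, -1) = 5)
Mul(Function('H')(Mul(-1, -9), 2), Add(-75, p)) = Mul(Add(-6, Mul(-11, 2, Mul(-1, -9))), Add(-75, 5)) = Mul(Add(-6, Mul(-11, 2, 9)), -70) = Mul(Add(-6, -198), -70) = Mul(-204, -70) = 14280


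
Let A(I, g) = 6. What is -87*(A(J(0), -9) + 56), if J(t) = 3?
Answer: -5394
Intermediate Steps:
-87*(A(J(0), -9) + 56) = -87*(6 + 56) = -87*62 = -5394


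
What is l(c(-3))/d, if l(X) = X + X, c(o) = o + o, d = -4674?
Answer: 2/779 ≈ 0.0025674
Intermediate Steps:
c(o) = 2*o
l(X) = 2*X
l(c(-3))/d = (2*(2*(-3)))/(-4674) = (2*(-6))*(-1/4674) = -12*(-1/4674) = 2/779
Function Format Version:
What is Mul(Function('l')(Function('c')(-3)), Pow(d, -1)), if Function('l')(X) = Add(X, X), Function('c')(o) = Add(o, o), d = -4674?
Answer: Rational(2, 779) ≈ 0.0025674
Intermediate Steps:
Function('c')(o) = Mul(2, o)
Function('l')(X) = Mul(2, X)
Mul(Function('l')(Function('c')(-3)), Pow(d, -1)) = Mul(Mul(2, Mul(2, -3)), Pow(-4674, -1)) = Mul(Mul(2, -6), Rational(-1, 4674)) = Mul(-12, Rational(-1, 4674)) = Rational(2, 779)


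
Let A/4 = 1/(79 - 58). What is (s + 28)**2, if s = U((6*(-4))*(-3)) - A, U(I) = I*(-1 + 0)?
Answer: 861184/441 ≈ 1952.8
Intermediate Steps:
A = 4/21 (A = 4/(79 - 58) = 4/21 ≈ 0.19048)
U(I) = -I (U(I) = I*(-1) = -I)
s = -1516/21 (s = -6*(-4)*(-3) - 1*4/21 = -(-24)*(-3) - 4/21 = -1*72 - 4/21 = -72 - 4/21 = -1516/21 ≈ -72.190)
(s + 28)**2 = (-1516/21 + 28)**2 = (-928/21)**2 = 861184/441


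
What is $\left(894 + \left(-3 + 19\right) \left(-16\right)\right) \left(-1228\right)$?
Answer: $-783464$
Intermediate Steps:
$\left(894 + \left(-3 + 19\right) \left(-16\right)\right) \left(-1228\right) = \left(894 + 16 \left(-16\right)\right) \left(-1228\right) = \left(894 - 256\right) \left(-1228\right) = 638 \left(-1228\right) = -783464$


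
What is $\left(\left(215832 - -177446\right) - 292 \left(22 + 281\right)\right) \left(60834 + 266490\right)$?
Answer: $99769009848$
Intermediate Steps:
$\left(\left(215832 - -177446\right) - 292 \left(22 + 281\right)\right) \left(60834 + 266490\right) = \left(\left(215832 + 177446\right) - 88476\right) 327324 = \left(393278 - 88476\right) 327324 = 304802 \cdot 327324 = 99769009848$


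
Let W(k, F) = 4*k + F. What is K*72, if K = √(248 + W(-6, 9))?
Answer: 72*√233 ≈ 1099.0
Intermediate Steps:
W(k, F) = F + 4*k
K = √233 (K = √(248 + (9 + 4*(-6))) = √(248 + (9 - 24)) = √(248 - 15) = √233 ≈ 15.264)
K*72 = √233*72 = 72*√233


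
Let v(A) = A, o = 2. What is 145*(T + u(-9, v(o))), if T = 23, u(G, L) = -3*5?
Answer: 1160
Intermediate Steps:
u(G, L) = -15
145*(T + u(-9, v(o))) = 145*(23 - 15) = 145*8 = 1160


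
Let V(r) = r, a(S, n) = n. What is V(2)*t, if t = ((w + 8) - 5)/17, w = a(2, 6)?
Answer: 18/17 ≈ 1.0588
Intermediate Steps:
w = 6
t = 9/17 (t = ((6 + 8) - 5)/17 = (14 - 5)*(1/17) = 9*(1/17) = 9/17 ≈ 0.52941)
V(2)*t = 2*(9/17) = 18/17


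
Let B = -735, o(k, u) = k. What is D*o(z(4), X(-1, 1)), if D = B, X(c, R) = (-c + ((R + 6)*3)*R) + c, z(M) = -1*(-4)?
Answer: -2940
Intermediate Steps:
z(M) = 4
X(c, R) = R*(18 + 3*R) (X(c, R) = (-c + ((6 + R)*3)*R) + c = (-c + (18 + 3*R)*R) + c = (-c + R*(18 + 3*R)) + c = R*(18 + 3*R))
D = -735
D*o(z(4), X(-1, 1)) = -735*4 = -2940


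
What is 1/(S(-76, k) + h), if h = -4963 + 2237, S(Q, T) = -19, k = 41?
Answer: -1/2745 ≈ -0.00036430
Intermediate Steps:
h = -2726
1/(S(-76, k) + h) = 1/(-19 - 2726) = 1/(-2745) = -1/2745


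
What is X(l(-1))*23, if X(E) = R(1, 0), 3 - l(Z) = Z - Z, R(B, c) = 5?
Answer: 115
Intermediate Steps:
l(Z) = 3 (l(Z) = 3 - (Z - Z) = 3 - 1*0 = 3 + 0 = 3)
X(E) = 5
X(l(-1))*23 = 5*23 = 115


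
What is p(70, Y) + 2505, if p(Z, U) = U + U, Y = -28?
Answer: 2449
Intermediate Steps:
p(Z, U) = 2*U
p(70, Y) + 2505 = 2*(-28) + 2505 = -56 + 2505 = 2449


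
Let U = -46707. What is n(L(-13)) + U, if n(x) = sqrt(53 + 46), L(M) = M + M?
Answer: -46707 + 3*sqrt(11) ≈ -46697.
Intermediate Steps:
L(M) = 2*M
n(x) = 3*sqrt(11) (n(x) = sqrt(99) = 3*sqrt(11))
n(L(-13)) + U = 3*sqrt(11) - 46707 = -46707 + 3*sqrt(11)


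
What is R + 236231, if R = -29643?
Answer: 206588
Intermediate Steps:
R + 236231 = -29643 + 236231 = 206588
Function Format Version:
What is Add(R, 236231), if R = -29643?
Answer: 206588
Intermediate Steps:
Add(R, 236231) = Add(-29643, 236231) = 206588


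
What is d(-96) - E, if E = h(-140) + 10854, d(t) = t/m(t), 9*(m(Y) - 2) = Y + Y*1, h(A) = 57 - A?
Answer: -320335/29 ≈ -11046.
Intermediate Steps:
m(Y) = 2 + 2*Y/9 (m(Y) = 2 + (Y + Y*1)/9 = 2 + (Y + Y)/9 = 2 + (2*Y)/9 = 2 + 2*Y/9)
d(t) = t/(2 + 2*t/9)
E = 11051 (E = (57 - 1*(-140)) + 10854 = (57 + 140) + 10854 = 197 + 10854 = 11051)
d(-96) - E = (9/2)*(-96)/(9 - 96) - 1*11051 = (9/2)*(-96)/(-87) - 11051 = (9/2)*(-96)*(-1/87) - 11051 = 144/29 - 11051 = -320335/29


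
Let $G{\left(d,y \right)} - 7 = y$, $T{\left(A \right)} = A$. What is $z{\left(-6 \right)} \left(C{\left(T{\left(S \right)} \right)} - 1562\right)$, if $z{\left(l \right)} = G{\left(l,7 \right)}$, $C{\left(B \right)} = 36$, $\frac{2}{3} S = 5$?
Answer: $-21364$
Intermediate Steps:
$S = \frac{15}{2}$ ($S = \frac{3}{2} \cdot 5 = \frac{15}{2} \approx 7.5$)
$G{\left(d,y \right)} = 7 + y$
$z{\left(l \right)} = 14$ ($z{\left(l \right)} = 7 + 7 = 14$)
$z{\left(-6 \right)} \left(C{\left(T{\left(S \right)} \right)} - 1562\right) = 14 \left(36 - 1562\right) = 14 \left(-1526\right) = -21364$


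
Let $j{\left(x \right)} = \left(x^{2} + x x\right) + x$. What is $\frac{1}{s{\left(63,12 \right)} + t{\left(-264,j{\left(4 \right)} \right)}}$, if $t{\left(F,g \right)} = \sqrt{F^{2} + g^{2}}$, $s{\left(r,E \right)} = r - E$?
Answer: $- \frac{1}{1341} + \frac{4 \sqrt{493}}{22797} \approx 0.0031502$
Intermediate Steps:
$j{\left(x \right)} = x + 2 x^{2}$ ($j{\left(x \right)} = \left(x^{2} + x^{2}\right) + x = 2 x^{2} + x = x + 2 x^{2}$)
$\frac{1}{s{\left(63,12 \right)} + t{\left(-264,j{\left(4 \right)} \right)}} = \frac{1}{\left(63 - 12\right) + \sqrt{\left(-264\right)^{2} + \left(4 \left(1 + 2 \cdot 4\right)\right)^{2}}} = \frac{1}{\left(63 - 12\right) + \sqrt{69696 + \left(4 \left(1 + 8\right)\right)^{2}}} = \frac{1}{51 + \sqrt{69696 + \left(4 \cdot 9\right)^{2}}} = \frac{1}{51 + \sqrt{69696 + 36^{2}}} = \frac{1}{51 + \sqrt{69696 + 1296}} = \frac{1}{51 + \sqrt{70992}} = \frac{1}{51 + 12 \sqrt{493}}$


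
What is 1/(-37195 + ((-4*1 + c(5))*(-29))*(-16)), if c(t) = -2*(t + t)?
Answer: -1/48331 ≈ -2.0691e-5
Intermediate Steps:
c(t) = -4*t
1/(-37195 + ((-4*1 + c(5))*(-29))*(-16)) = 1/(-37195 + ((-4*1 - 4*5)*(-29))*(-16)) = 1/(-37195 + ((-4 - 20)*(-29))*(-16)) = 1/(-37195 - 24*(-29)*(-16)) = 1/(-37195 + 696*(-16)) = 1/(-37195 - 11136) = 1/(-48331) = -1/48331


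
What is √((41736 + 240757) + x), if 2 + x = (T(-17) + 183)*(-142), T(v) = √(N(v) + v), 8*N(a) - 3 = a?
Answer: √(256505 - 355*I*√3) ≈ 506.46 - 0.607*I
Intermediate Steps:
N(a) = 3/8 + a/8
T(v) = √(3/8 + 9*v/8) (T(v) = √((3/8 + v/8) + v) = √(3/8 + 9*v/8))
x = -25988 - 355*I*√3 (x = -2 + (√(6 + 18*(-17))/4 + 183)*(-142) = -2 + (√(6 - 306)/4 + 183)*(-142) = -2 + (√(-300)/4 + 183)*(-142) = -2 + ((10*I*√3)/4 + 183)*(-142) = -2 + (5*I*√3/2 + 183)*(-142) = -2 + (183 + 5*I*√3/2)*(-142) = -2 + (-25986 - 355*I*√3) = -25988 - 355*I*√3 ≈ -25988.0 - 614.88*I)
√((41736 + 240757) + x) = √((41736 + 240757) + (-25988 - 355*I*√3)) = √(282493 + (-25988 - 355*I*√3)) = √(256505 - 355*I*√3)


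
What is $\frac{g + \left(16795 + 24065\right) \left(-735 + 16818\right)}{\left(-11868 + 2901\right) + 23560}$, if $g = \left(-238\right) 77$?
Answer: $\frac{657133054}{14593} \approx 45031.0$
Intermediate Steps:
$g = -18326$
$\frac{g + \left(16795 + 24065\right) \left(-735 + 16818\right)}{\left(-11868 + 2901\right) + 23560} = \frac{-18326 + \left(16795 + 24065\right) \left(-735 + 16818\right)}{\left(-11868 + 2901\right) + 23560} = \frac{-18326 + 40860 \cdot 16083}{-8967 + 23560} = \frac{-18326 + 657151380}{14593} = 657133054 \cdot \frac{1}{14593} = \frac{657133054}{14593}$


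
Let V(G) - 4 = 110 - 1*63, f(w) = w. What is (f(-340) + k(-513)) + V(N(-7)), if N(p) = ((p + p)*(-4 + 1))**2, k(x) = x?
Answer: -802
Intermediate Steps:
N(p) = 36*p**2 (N(p) = ((2*p)*(-3))**2 = (-6*p)**2 = 36*p**2)
V(G) = 51 (V(G) = 4 + (110 - 1*63) = 4 + (110 - 63) = 4 + 47 = 51)
(f(-340) + k(-513)) + V(N(-7)) = (-340 - 513) + 51 = -853 + 51 = -802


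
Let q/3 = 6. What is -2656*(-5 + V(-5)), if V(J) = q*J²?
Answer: -1181920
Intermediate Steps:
q = 18 (q = 3*6 = 18)
V(J) = 18*J²
-2656*(-5 + V(-5)) = -2656*(-5 + 18*(-5)²) = -2656*(-5 + 18*25) = -2656*(-5 + 450) = -2656*445 = -1181920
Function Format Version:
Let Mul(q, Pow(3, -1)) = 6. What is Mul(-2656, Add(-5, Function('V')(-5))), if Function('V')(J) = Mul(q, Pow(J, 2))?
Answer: -1181920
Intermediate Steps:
q = 18 (q = Mul(3, 6) = 18)
Function('V')(J) = Mul(18, Pow(J, 2))
Mul(-2656, Add(-5, Function('V')(-5))) = Mul(-2656, Add(-5, Mul(18, Pow(-5, 2)))) = Mul(-2656, Add(-5, Mul(18, 25))) = Mul(-2656, Add(-5, 450)) = Mul(-2656, 445) = -1181920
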